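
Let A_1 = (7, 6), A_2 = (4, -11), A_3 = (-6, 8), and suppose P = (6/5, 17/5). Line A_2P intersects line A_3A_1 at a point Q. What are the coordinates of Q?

Barycentric coordinates of P with respect to A_1A_2A_3: (2/5, 1/5, 2/5).
On side A_3A_1 the A_2-coordinate is zero; dropping P's A_2-weight 1/5 and renormalizing the remaining 2/5 : 2/5 gives weights 1/2, 1/2 on A_3, A_1.
Q = (1/2)·(-6, 8) + (1/2)·(7, 6) = (1/2, 7).

(1/2, 7)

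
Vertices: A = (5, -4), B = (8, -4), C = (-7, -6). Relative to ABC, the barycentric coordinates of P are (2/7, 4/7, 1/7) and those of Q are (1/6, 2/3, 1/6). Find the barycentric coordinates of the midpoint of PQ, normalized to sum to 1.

Since both coordinate triples sum to 1, the midpoint's barycentrics are the componentwise average.
(2/7+1/6)/2 = 19/84; similarly 13/21 and 13/84.

(19/84, 13/21, 13/84)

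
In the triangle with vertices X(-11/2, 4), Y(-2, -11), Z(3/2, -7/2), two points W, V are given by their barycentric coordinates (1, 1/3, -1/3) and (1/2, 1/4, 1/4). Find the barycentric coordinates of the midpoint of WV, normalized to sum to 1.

Since both coordinate triples sum to 1, the midpoint's barycentrics are the componentwise average.
(1+1/2)/2 = 3/4; similarly 7/24 and -1/24.

(3/4, 7/24, -1/24)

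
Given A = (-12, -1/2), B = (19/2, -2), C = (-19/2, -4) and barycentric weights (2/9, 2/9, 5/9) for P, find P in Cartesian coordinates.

P = (2/9)·A + (2/9)·B + (5/9)·C.
x-coordinate: (2/9)·(-12) + (2/9)·(19/2) + (5/9)·(-19/2) = -35/6.
y-coordinate: (2/9)·(-1/2) + (2/9)·(-2) + (5/9)·(-4) = -25/9.

(-35/6, -25/9)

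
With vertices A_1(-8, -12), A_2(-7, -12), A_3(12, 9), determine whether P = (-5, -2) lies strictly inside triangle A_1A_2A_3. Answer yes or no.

Barycentric coordinates of P: (148/21, -137/21, 10/21).
The three coordinates are positive, negative, positive; a point is interior exactly when all three are positive.

no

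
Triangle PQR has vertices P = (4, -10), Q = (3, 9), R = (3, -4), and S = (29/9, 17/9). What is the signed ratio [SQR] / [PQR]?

[PQR] = ½·(4·(9−(-4)) + 3·(-4−(-10)) + 3·(-10−9)) = ½·(52 + 18 − 57) = 13/2.
[SQR] = ½·((29/9)·(9−(-4)) + 3·(-4−(17/9)) + 3·(17/9−9)) = ½·(377/9 − 53/3 − 64/3) = 13/9, so the ratio is (13/9)/(13/2) = 2/9.

2/9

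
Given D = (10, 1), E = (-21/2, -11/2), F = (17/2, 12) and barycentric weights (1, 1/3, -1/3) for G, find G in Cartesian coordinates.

G = 1·D + (1/3)·E + (-1/3)·F.
x-coordinate: 1·10 + (1/3)·(-21/2) + (-1/3)·(17/2) = 11/3.
y-coordinate: 1·1 + (1/3)·(-11/2) + (-1/3)·12 = -29/6.

(11/3, -29/6)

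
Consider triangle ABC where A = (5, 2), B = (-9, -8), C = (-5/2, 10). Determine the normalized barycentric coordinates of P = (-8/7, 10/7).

Signed area of the reference triangle: [ABC] = ½·(5·(-8−10) + (-9)·(10−2) + (-5/2)·(2−(-8))) = ½·(-90 − 72 − 25) = -187/2.
[PBC] = ½·((-8/7)·(-8−10) + (-9)·(10−(10/7)) + (-5/2)·(10/7−(-8))) = ½·(144/7 − 540/7 − 165/7) = -561/14, so the A-coordinate is (-561/14)/(-187/2) = 3/7.
[APC] = ½·(5·(10/7−10) + (-8/7)·(10−2) + (-5/2)·(2−(10/7))) = ½·(-300/7 − 64/7 − 10/7) = -187/7, so the B-coordinate is 2/7.
[ABP] = ½·(5·(-8−(10/7)) + (-9)·(10/7−2) + (-8/7)·(2−(-8))) = ½·(-330/7 + 36/7 − 80/7) = -187/7, so the C-coordinate is 2/7.

(3/7, 2/7, 2/7)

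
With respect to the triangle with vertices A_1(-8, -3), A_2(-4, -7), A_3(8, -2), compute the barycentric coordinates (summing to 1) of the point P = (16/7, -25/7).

Signed area of the reference triangle: [A_1A_2A_3] = ½·((-8)·(-7−(-2)) + (-4)·(-2−(-3)) + 8·(-3−(-7))) = ½·(40 − 4 + 32) = 34.
[PA_2A_3] = ½·((16/7)·(-7−(-2)) + (-4)·(-2−(-25/7)) + 8·(-25/7−(-7))) = ½·(-80/7 − 44/7 + 192/7) = 34/7, so the A_1-coordinate is (34/7)/34 = 1/7.
[A_1PA_3] = ½·((-8)·(-25/7−(-2)) + (16/7)·(-2−(-3)) + 8·(-3−(-25/7))) = ½·(88/7 + 16/7 + 32/7) = 68/7, so the A_2-coordinate is 2/7.
[A_1A_2P] = ½·((-8)·(-7−(-25/7)) + (-4)·(-25/7−(-3)) + (16/7)·(-3−(-7))) = ½·(192/7 + 16/7 + 64/7) = 136/7, so the A_3-coordinate is 4/7.

(1/7, 2/7, 4/7)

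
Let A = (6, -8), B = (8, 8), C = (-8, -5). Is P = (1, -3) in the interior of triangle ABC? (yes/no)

Barycentric coordinates of P: (17/46, 11/46, 9/23).
The three coordinates are positive, positive, positive; a point is interior exactly when all three are positive.

yes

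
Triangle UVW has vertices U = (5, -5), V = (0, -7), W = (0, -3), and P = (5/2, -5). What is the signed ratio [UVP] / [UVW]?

1/4

[UVW] = ½·(5·(-7−(-3)) + 0·(-3−(-5)) + 0·(-5−(-7))) = ½·(-20 + 0 + 0) = -10.
[UVP] = ½·(5·(-7−(-5)) + 0·(-5−(-5)) + (5/2)·(-5−(-7))) = ½·(-10 + 0 + 5) = -5/2, so the ratio is (-5/2)/(-10) = 1/4.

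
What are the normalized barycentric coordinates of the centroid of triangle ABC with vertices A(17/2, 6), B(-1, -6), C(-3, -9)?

The centroid is the average of the vertices, so each weight is 1/3.

(1/3, 1/3, 1/3)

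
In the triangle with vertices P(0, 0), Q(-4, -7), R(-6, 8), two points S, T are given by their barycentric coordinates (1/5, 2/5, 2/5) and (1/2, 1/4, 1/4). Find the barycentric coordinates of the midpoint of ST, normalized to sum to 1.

Since both coordinate triples sum to 1, the midpoint's barycentrics are the componentwise average.
(1/5+1/2)/2 = 7/20; similarly 13/40 and 13/40.

(7/20, 13/40, 13/40)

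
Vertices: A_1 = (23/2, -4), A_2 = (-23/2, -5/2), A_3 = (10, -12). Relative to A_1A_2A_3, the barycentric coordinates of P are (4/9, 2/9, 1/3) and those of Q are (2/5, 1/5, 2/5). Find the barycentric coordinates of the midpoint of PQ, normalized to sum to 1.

(19/45, 19/90, 11/30)

Since both coordinate triples sum to 1, the midpoint's barycentrics are the componentwise average.
(4/9+2/5)/2 = 19/45; similarly 19/90 and 11/30.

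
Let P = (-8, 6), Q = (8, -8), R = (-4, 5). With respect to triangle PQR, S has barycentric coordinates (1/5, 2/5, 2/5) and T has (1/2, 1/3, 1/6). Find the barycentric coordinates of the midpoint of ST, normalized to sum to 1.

Since both coordinate triples sum to 1, the midpoint's barycentrics are the componentwise average.
(1/5+1/2)/2 = 7/20; similarly 11/30 and 17/60.

(7/20, 11/30, 17/60)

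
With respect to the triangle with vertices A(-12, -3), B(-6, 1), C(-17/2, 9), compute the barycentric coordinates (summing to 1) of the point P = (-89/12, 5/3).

(1/6, 2/3, 1/6)

Signed area of the reference triangle: [ABC] = ½·((-12)·(1−9) + (-6)·(9−(-3)) + (-17/2)·(-3−1)) = ½·(96 − 72 + 34) = 29.
[PBC] = ½·((-89/12)·(1−9) + (-6)·(9−(5/3)) + (-17/2)·(5/3−1)) = ½·(178/3 − 44 − 17/3) = 29/6, so the A-coordinate is (29/6)/29 = 1/6.
[APC] = ½·((-12)·(5/3−9) + (-89/12)·(9−(-3)) + (-17/2)·(-3−(5/3))) = ½·(88 − 89 + 119/3) = 58/3, so the B-coordinate is 2/3.
[ABP] = ½·((-12)·(1−(5/3)) + (-6)·(5/3−(-3)) + (-89/12)·(-3−1)) = ½·(8 − 28 + 89/3) = 29/6, so the C-coordinate is 1/6.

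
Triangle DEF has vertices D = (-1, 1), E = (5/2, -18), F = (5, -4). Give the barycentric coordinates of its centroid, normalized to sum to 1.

The centroid is the average of the vertices, so each weight is 1/3.

(1/3, 1/3, 1/3)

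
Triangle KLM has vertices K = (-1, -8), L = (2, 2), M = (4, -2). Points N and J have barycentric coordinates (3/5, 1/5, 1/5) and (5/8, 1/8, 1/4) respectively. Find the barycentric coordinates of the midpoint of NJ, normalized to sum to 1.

Since both coordinate triples sum to 1, the midpoint's barycentrics are the componentwise average.
(3/5+5/8)/2 = 49/80; similarly 13/80 and 9/40.

(49/80, 13/80, 9/40)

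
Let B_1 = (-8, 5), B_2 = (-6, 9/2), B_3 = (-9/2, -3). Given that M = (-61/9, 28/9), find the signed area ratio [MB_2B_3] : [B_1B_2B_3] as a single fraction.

5/9

[B_1B_2B_3] = ½·((-8)·(9/2−(-3)) + (-6)·(-3−5) + (-9/2)·(5−(9/2))) = ½·(-60 + 48 − 9/4) = -57/8.
[MB_2B_3] = ½·((-61/9)·(9/2−(-3)) + (-6)·(-3−(28/9)) + (-9/2)·(28/9−(9/2))) = ½·(-305/6 + 110/3 + 25/4) = -95/24, so the ratio is (-95/24)/(-57/8) = 5/9.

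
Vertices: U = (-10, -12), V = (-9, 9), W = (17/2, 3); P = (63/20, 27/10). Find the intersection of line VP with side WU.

Barycentric coordinates of P with respect to UVW: (1/10, 1/5, 7/10).
On side WU the V-coordinate is zero; dropping P's V-weight 1/5 and renormalizing the remaining 7/10 : 1/10 gives weights 7/8, 1/8 on W, U.
Q = (7/8)·(17/2, 3) + (1/8)·(-10, -12) = (99/16, 9/8).

(99/16, 9/8)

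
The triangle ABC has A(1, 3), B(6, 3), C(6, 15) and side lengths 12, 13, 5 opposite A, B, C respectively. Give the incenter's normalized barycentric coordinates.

The incenter has barycentric coordinates proportional to the opposite side lengths: (12 : 13 : 5).
Normalizing by 12+13+5 = 30 gives (2/5, 13/30, 1/6).

(2/5, 13/30, 1/6)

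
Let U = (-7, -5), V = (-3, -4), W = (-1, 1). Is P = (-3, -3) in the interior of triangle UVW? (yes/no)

Barycentric coordinates of P: (1/9, 2/3, 2/9).
The three coordinates are positive, positive, positive; a point is interior exactly when all three are positive.

yes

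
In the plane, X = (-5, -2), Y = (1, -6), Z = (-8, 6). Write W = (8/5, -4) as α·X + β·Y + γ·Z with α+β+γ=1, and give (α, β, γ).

(-7/10, 13/10, 2/5)

Signed area of the reference triangle: [XYZ] = ½·((-5)·(-6−6) + 1·(6−(-2)) + (-8)·(-2−(-6))) = ½·(60 + 8 − 32) = 18.
[WYZ] = ½·((8/5)·(-6−6) + 1·(6−(-4)) + (-8)·(-4−(-6))) = ½·(-96/5 + 10 − 16) = -63/5, so the X-coordinate is (-63/5)/18 = -7/10.
[XWZ] = ½·((-5)·(-4−6) + (8/5)·(6−(-2)) + (-8)·(-2−(-4))) = ½·(50 + 64/5 − 16) = 117/5, so the Y-coordinate is 13/10.
[XYW] = ½·((-5)·(-6−(-4)) + 1·(-4−(-2)) + (8/5)·(-2−(-6))) = ½·(10 − 2 + 32/5) = 36/5, so the Z-coordinate is 2/5.
Check: -7/10 + 13/10 + 2/5 = 1.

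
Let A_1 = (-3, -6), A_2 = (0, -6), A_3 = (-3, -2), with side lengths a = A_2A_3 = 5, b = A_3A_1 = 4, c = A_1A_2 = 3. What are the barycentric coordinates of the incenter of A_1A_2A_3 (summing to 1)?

The incenter has barycentric coordinates proportional to the opposite side lengths: (5 : 4 : 3).
Normalizing by 5+4+3 = 12 gives (5/12, 1/3, 1/4).

(5/12, 1/3, 1/4)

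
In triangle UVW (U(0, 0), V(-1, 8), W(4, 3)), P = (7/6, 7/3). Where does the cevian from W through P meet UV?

(-1/4, 2)

Barycentric coordinates of P with respect to UVW: (1/2, 1/6, 1/3).
On side UV the W-coordinate is zero; dropping P's W-weight 1/3 and renormalizing the remaining 1/2 : 1/6 gives weights 3/4, 1/4 on U, V.
Q = (3/4)·(0, 0) + (1/4)·(-1, 8) = (-1/4, 2).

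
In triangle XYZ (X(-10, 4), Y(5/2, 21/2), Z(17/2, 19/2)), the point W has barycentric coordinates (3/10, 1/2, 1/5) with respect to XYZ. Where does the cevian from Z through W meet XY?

Line ZW meets XY where the Z-coordinate vanishes; zeroing W's Z-weight and renormalizing leaves X, Y-weights 3/10 : 1/2 → (3/8, 5/8).
So V = (3/8)·X + (5/8)·Y = (-35/16, 129/16).

(-35/16, 129/16)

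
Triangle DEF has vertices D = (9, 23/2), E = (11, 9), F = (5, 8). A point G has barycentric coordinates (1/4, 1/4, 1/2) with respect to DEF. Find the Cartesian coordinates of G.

(15/2, 73/8)

G = (1/4)·D + (1/4)·E + (1/2)·F.
x-coordinate: (1/4)·9 + (1/4)·11 + (1/2)·5 = 15/2.
y-coordinate: (1/4)·(23/2) + (1/4)·9 + (1/2)·8 = 73/8.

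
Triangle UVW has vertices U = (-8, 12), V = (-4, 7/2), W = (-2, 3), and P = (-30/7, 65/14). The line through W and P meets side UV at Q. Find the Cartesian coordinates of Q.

(-14/3, 59/12)

Barycentric coordinates of P with respect to UVW: (1/7, 5/7, 1/7).
On side UV the W-coordinate is zero; dropping P's W-weight 1/7 and renormalizing the remaining 1/7 : 5/7 gives weights 1/6, 5/6 on U, V.
Q = (1/6)·(-8, 12) + (5/6)·(-4, 7/2) = (-14/3, 59/12).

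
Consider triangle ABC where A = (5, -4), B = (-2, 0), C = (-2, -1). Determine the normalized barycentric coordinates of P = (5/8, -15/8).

Signed area of the reference triangle: [ABC] = ½·(5·(0−(-1)) + (-2)·(-1−(-4)) + (-2)·(-4−0)) = ½·(5 − 6 + 8) = 7/2.
[PBC] = ½·((5/8)·(0−(-1)) + (-2)·(-1−(-15/8)) + (-2)·(-15/8−0)) = ½·(5/8 − 7/4 + 15/4) = 21/16, so the A-coordinate is (21/16)/(7/2) = 3/8.
[APC] = ½·(5·(-15/8−(-1)) + (5/8)·(-1−(-4)) + (-2)·(-4−(-15/8))) = ½·(-35/8 + 15/8 + 17/4) = 7/8, so the B-coordinate is 1/4.
[ABP] = ½·(5·(0−(-15/8)) + (-2)·(-15/8−(-4)) + (5/8)·(-4−0)) = ½·(75/8 − 17/4 − 5/2) = 21/16, so the C-coordinate is 3/8.
Check: 3/8 + 1/4 + 3/8 = 1.

(3/8, 1/4, 3/8)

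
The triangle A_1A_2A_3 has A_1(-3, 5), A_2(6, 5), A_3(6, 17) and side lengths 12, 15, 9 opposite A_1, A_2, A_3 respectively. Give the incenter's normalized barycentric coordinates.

(1/3, 5/12, 1/4)

The incenter has barycentric coordinates proportional to the opposite side lengths: (12 : 15 : 9).
Normalizing by 12+15+9 = 36 gives (1/3, 5/12, 1/4).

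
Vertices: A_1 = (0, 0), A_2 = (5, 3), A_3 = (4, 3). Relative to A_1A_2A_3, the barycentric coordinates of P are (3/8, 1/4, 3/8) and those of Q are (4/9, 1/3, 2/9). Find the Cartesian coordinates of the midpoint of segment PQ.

Barycentric coordinates of the midpoint are the average: (59/144, 7/24, 43/144).
Converting: (59/144)·A_1 + (7/24)·A_2 + (43/144)·A_3 = (191/72, 85/48).

(191/72, 85/48)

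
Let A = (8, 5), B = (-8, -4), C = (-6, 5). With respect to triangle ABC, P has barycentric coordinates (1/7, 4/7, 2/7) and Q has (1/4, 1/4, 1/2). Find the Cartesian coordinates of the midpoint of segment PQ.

Barycentric coordinates of the midpoint are the average: (11/56, 23/56, 11/28).
Converting: (11/56)·A + (23/56)·B + (11/28)·C = (-57/14, 73/56).

(-57/14, 73/56)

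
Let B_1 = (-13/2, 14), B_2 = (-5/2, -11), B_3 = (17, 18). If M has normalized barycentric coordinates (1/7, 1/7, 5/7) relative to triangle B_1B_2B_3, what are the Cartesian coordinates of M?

(76/7, 93/7)

M = (1/7)·B_1 + (1/7)·B_2 + (5/7)·B_3.
x-coordinate: (1/7)·(-13/2) + (1/7)·(-5/2) + (5/7)·17 = 76/7.
y-coordinate: (1/7)·14 + (1/7)·(-11) + (5/7)·18 = 93/7.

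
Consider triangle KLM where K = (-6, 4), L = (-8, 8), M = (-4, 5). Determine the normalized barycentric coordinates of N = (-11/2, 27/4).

Signed area of the reference triangle: [KLM] = ½·((-6)·(8−5) + (-8)·(5−4) + (-4)·(4−8)) = ½·(-18 − 8 + 16) = -5.
[NLM] = ½·((-11/2)·(8−5) + (-8)·(5−(27/4)) + (-4)·(27/4−8)) = ½·(-33/2 + 14 + 5) = 5/4, so the K-coordinate is (5/4)/(-5) = -1/4.
[KNM] = ½·((-6)·(27/4−5) + (-11/2)·(5−4) + (-4)·(4−(27/4))) = ½·(-21/2 − 11/2 + 11) = -5/2, so the L-coordinate is 1/2.
[KLN] = ½·((-6)·(8−(27/4)) + (-8)·(27/4−4) + (-11/2)·(4−8)) = ½·(-15/2 − 22 + 22) = -15/4, so the M-coordinate is 3/4.
Check: -1/4 + 1/2 + 3/4 = 1.

(-1/4, 1/2, 3/4)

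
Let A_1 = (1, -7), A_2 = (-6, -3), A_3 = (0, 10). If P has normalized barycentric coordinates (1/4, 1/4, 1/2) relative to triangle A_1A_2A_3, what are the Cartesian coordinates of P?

P = (1/4)·A_1 + (1/4)·A_2 + (1/2)·A_3.
x-coordinate: (1/4)·1 + (1/4)·(-6) + (1/2)·0 = -5/4.
y-coordinate: (1/4)·(-7) + (1/4)·(-3) + (1/2)·10 = 5/2.

(-5/4, 5/2)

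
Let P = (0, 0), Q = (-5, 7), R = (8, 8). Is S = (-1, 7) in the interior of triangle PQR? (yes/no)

Barycentric coordinates of S: (1/24, 2/3, 7/24).
The three coordinates are positive, positive, positive; a point is interior exactly when all three are positive.

yes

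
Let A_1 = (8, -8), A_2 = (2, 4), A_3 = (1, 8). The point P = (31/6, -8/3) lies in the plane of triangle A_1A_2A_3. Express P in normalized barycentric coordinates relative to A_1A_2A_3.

Signed area of the reference triangle: [A_1A_2A_3] = ½·(8·(4−8) + 2·(8−(-8)) + 1·(-8−4)) = ½·(-32 + 32 − 12) = -6.
[PA_2A_3] = ½·((31/6)·(4−8) + 2·(8−(-8/3)) + 1·(-8/3−4)) = ½·(-62/3 + 64/3 − 20/3) = -3, so the A_1-coordinate is (-3)/(-6) = 1/2.
[A_1PA_3] = ½·(8·(-8/3−8) + (31/6)·(8−(-8)) + 1·(-8−(-8/3))) = ½·(-256/3 + 248/3 − 16/3) = -4, so the A_2-coordinate is 2/3.
[A_1A_2P] = ½·(8·(4−(-8/3)) + 2·(-8/3−(-8)) + (31/6)·(-8−4)) = ½·(160/3 + 32/3 − 62) = 1, so the A_3-coordinate is -1/6.
Check: 1/2 + 2/3 − 1/6 = 1.

(1/2, 2/3, -1/6)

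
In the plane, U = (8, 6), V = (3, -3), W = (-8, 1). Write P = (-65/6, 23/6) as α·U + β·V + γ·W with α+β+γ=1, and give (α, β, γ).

Signed area of the reference triangle: [UVW] = ½·(8·(-3−1) + 3·(1−6) + (-8)·(6−(-3))) = ½·(-32 − 15 − 72) = -119/2.
[PVW] = ½·((-65/6)·(-3−1) + 3·(1−(23/6)) + (-8)·(23/6−(-3))) = ½·(130/3 − 17/2 − 164/3) = -119/12, so the U-coordinate is (-119/12)/(-119/2) = 1/6.
[UPW] = ½·(8·(23/6−1) + (-65/6)·(1−6) + (-8)·(6−(23/6))) = ½·(68/3 + 325/6 − 52/3) = 119/4, so the V-coordinate is -1/2.
[UVP] = ½·(8·(-3−(23/6)) + 3·(23/6−6) + (-65/6)·(6−(-3))) = ½·(-164/3 − 13/2 − 195/2) = -238/3, so the W-coordinate is 4/3.
Check: 1/6 − 1/2 + 4/3 = 1.

(1/6, -1/2, 4/3)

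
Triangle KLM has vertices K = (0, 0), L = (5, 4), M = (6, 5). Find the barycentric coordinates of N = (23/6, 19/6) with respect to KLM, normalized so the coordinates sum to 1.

Signed area of the reference triangle: [KLM] = ½·(0·(4−5) + 5·(5−0) + 6·(0−4)) = ½·(0 + 25 − 24) = 1/2.
[NLM] = ½·((23/6)·(4−5) + 5·(5−(19/6)) + 6·(19/6−4)) = ½·(-23/6 + 55/6 − 5) = 1/6, so the K-coordinate is (1/6)/(1/2) = 1/3.
[KNM] = ½·(0·(19/6−5) + (23/6)·(5−0) + 6·(0−(19/6))) = ½·(0 + 115/6 − 19) = 1/12, so the L-coordinate is 1/6.
[KLN] = ½·(0·(4−(19/6)) + 5·(19/6−0) + (23/6)·(0−4)) = ½·(0 + 95/6 − 46/3) = 1/4, so the M-coordinate is 1/2.
Check: 1/3 + 1/6 + 1/2 = 1.

(1/3, 1/6, 1/2)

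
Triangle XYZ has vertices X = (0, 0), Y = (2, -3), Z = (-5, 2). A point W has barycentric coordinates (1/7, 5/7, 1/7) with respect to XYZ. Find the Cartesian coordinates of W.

W = (1/7)·X + (5/7)·Y + (1/7)·Z.
x-coordinate: (1/7)·0 + (5/7)·2 + (1/7)·(-5) = 5/7.
y-coordinate: (1/7)·0 + (5/7)·(-3) + (1/7)·2 = -13/7.

(5/7, -13/7)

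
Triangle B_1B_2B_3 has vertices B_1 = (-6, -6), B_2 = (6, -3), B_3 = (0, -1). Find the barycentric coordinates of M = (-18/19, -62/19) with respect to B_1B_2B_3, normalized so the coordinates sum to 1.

Signed area of the reference triangle: [B_1B_2B_3] = ½·((-6)·(-3−(-1)) + 6·(-1−(-6)) + 0·(-6−(-3))) = ½·(12 + 30 + 0) = 21.
[MB_2B_3] = ½·((-18/19)·(-3−(-1)) + 6·(-1−(-62/19)) + 0·(-62/19−(-3))) = ½·(36/19 + 258/19 + 0) = 147/19, so the B_1-coordinate is (147/19)/21 = 7/19.
[B_1MB_3] = ½·((-6)·(-62/19−(-1)) + (-18/19)·(-1−(-6)) + 0·(-6−(-62/19))) = ½·(258/19 − 90/19 + 0) = 84/19, so the B_2-coordinate is 4/19.
[B_1B_2M] = ½·((-6)·(-3−(-62/19)) + 6·(-62/19−(-6)) + (-18/19)·(-6−(-3))) = ½·(-30/19 + 312/19 + 54/19) = 168/19, so the B_3-coordinate is 8/19.
Check: 7/19 + 4/19 + 8/19 = 1.

(7/19, 4/19, 8/19)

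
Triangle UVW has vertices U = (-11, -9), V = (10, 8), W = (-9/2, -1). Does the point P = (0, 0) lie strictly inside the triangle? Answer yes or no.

Barycentric coordinates of P: (52/115, 59/115, 4/115).
The three coordinates are positive, positive, positive; a point is interior exactly when all three are positive.

yes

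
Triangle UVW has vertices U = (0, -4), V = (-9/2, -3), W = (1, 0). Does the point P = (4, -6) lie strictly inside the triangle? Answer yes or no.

Barycentric coordinates of P: (42/19, -18/19, -5/19).
The three coordinates are positive, negative, negative; a point is interior exactly when all three are positive.

no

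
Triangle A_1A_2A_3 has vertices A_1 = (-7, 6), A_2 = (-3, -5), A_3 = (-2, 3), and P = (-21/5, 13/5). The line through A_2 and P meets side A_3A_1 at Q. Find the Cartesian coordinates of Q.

Barycentric coordinates of P with respect to A_1A_2A_3: (2/5, 1/5, 2/5).
On side A_3A_1 the A_2-coordinate is zero; dropping P's A_2-weight 1/5 and renormalizing the remaining 2/5 : 2/5 gives weights 1/2, 1/2 on A_3, A_1.
Q = (1/2)·(-2, 3) + (1/2)·(-7, 6) = (-9/2, 9/2).

(-9/2, 9/2)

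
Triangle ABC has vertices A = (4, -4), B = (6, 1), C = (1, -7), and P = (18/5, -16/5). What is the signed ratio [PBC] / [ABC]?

1/5

[ABC] = ½·(4·(1−(-7)) + 6·(-7−(-4)) + 1·(-4−1)) = ½·(32 − 18 − 5) = 9/2.
[PBC] = ½·((18/5)·(1−(-7)) + 6·(-7−(-16/5)) + 1·(-16/5−1)) = ½·(144/5 − 114/5 − 21/5) = 9/10, so the ratio is (9/10)/(9/2) = 1/5.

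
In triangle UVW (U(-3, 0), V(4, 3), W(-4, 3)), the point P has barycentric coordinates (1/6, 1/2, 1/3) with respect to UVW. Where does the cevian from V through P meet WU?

Line VP meets WU where the V-coordinate vanishes; zeroing P's V-weight and renormalizing leaves W, U-weights 1/3 : 1/6 → (2/3, 1/3).
So Q = (2/3)·W + (1/3)·U = (-11/3, 2).

(-11/3, 2)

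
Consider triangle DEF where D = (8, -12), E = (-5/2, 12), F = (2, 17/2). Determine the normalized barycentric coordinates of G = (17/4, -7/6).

(1/2, 1/6, 1/3)

Signed area of the reference triangle: [DEF] = ½·(8·(12−(17/2)) + (-5/2)·(17/2−(-12)) + 2·(-12−12)) = ½·(28 − 205/4 − 48) = -285/8.
[GEF] = ½·((17/4)·(12−(17/2)) + (-5/2)·(17/2−(-7/6)) + 2·(-7/6−12)) = ½·(119/8 − 145/6 − 79/3) = -285/16, so the D-coordinate is (-285/16)/(-285/8) = 1/2.
[DGF] = ½·(8·(-7/6−(17/2)) + (17/4)·(17/2−(-12)) + 2·(-12−(-7/6))) = ½·(-232/3 + 697/8 − 65/3) = -95/16, so the E-coordinate is 1/6.
[DEG] = ½·(8·(12−(-7/6)) + (-5/2)·(-7/6−(-12)) + (17/4)·(-12−12)) = ½·(316/3 − 325/12 − 102) = -95/8, so the F-coordinate is 1/3.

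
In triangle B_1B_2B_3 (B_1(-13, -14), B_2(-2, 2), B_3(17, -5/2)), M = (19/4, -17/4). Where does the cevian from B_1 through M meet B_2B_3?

Barycentric coordinates of M with respect to B_1B_2B_3: (1/4, 1/4, 1/2).
On side B_2B_3 the B_1-coordinate is zero; dropping M's B_1-weight 1/4 and renormalizing the remaining 1/4 : 1/2 gives weights 1/3, 2/3 on B_2, B_3.
N = (1/3)·(-2, 2) + (2/3)·(17, -5/2) = (32/3, -1).

(32/3, -1)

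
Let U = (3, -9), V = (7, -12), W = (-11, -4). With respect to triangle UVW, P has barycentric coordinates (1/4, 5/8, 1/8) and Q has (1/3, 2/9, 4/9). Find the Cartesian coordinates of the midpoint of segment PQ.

Barycentric coordinates of the midpoint are the average: (7/24, 61/144, 41/144).
Converting: (7/24)·U + (61/144)·V + (41/144)·W = (17/24, -637/72).

(17/24, -637/72)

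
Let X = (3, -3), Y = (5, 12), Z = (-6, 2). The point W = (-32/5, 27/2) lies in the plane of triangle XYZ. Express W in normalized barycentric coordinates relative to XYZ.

Signed area of the reference triangle: [XYZ] = ½·(3·(12−2) + 5·(2−(-3)) + (-6)·(-3−12)) = ½·(30 + 25 + 90) = 145/2.
[WYZ] = ½·((-32/5)·(12−2) + 5·(2−(27/2)) + (-6)·(27/2−12)) = ½·(-64 − 115/2 − 9) = -261/4, so the X-coordinate is (-261/4)/(145/2) = -9/10.
[XWZ] = ½·(3·(27/2−2) + (-32/5)·(2−(-3)) + (-6)·(-3−(27/2))) = ½·(69/2 − 32 + 99) = 203/4, so the Y-coordinate is 7/10.
[XYW] = ½·(3·(12−(27/2)) + 5·(27/2−(-3)) + (-32/5)·(-3−12)) = ½·(-9/2 + 165/2 + 96) = 87, so the Z-coordinate is 6/5.
Check: -9/10 + 7/10 + 6/5 = 1.

(-9/10, 7/10, 6/5)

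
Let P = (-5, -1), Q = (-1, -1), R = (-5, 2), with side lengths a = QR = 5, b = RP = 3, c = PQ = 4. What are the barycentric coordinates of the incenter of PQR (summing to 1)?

The incenter has barycentric coordinates proportional to the opposite side lengths: (5 : 3 : 4).
Normalizing by 5+3+4 = 12 gives (5/12, 1/4, 1/3).

(5/12, 1/4, 1/3)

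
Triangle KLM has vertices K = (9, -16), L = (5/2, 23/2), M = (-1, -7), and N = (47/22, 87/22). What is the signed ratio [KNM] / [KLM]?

7/11

[KLM] = ½·(9·(23/2−(-7)) + (5/2)·(-7−(-16)) + (-1)·(-16−(23/2))) = ½·(333/2 + 45/2 + 55/2) = 433/4.
[KNM] = ½·(9·(87/22−(-7)) + (47/22)·(-7−(-16)) + (-1)·(-16−(87/22))) = ½·(2169/22 + 423/22 + 439/22) = 3031/44, so the ratio is (3031/44)/(433/4) = 7/11.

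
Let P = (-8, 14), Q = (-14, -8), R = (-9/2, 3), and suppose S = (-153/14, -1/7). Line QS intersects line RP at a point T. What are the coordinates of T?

Barycentric coordinates of S with respect to PQR: (2/7, 4/7, 1/7).
On side RP the Q-coordinate is zero; dropping S's Q-weight 4/7 and renormalizing the remaining 1/7 : 2/7 gives weights 1/3, 2/3 on R, P.
T = (1/3)·(-9/2, 3) + (2/3)·(-8, 14) = (-41/6, 31/3).

(-41/6, 31/3)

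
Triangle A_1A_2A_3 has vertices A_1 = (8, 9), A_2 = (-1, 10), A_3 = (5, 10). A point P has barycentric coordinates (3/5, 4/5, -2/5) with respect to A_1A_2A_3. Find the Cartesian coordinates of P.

P = (3/5)·A_1 + (4/5)·A_2 + (-2/5)·A_3.
x-coordinate: (3/5)·8 + (4/5)·(-1) + (-2/5)·5 = 2.
y-coordinate: (3/5)·9 + (4/5)·10 + (-2/5)·10 = 47/5.

(2, 47/5)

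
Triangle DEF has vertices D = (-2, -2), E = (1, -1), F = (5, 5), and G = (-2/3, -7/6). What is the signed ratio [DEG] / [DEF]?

1/12

[DEF] = ½·((-2)·(-1−5) + 1·(5−(-2)) + 5·(-2−(-1))) = ½·(12 + 7 − 5) = 7.
[DEG] = ½·((-2)·(-1−(-7/6)) + 1·(-7/6−(-2)) + (-2/3)·(-2−(-1))) = ½·(-1/3 + 5/6 + 2/3) = 7/12, so the ratio is (7/12)/7 = 1/12.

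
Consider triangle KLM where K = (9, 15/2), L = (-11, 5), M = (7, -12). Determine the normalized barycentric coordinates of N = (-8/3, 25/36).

Signed area of the reference triangle: [KLM] = ½·(9·(5−(-12)) + (-11)·(-12−(15/2)) + 7·(15/2−5)) = ½·(153 + 429/2 + 35/2) = 385/2.
[NLM] = ½·((-8/3)·(5−(-12)) + (-11)·(-12−(25/36)) + 7·(25/36−5)) = ½·(-136/3 + 5027/36 − 1085/36) = 385/12, so the K-coordinate is (385/12)/(385/2) = 1/6.
[KNM] = ½·(9·(25/36−(-12)) + (-8/3)·(-12−(15/2)) + 7·(15/2−(25/36))) = ½·(457/4 + 52 + 1715/36) = 1925/18, so the L-coordinate is 5/9.
[KLN] = ½·(9·(5−(25/36)) + (-11)·(25/36−(15/2)) + (-8/3)·(15/2−5)) = ½·(155/4 + 2695/36 − 20/3) = 1925/36, so the M-coordinate is 5/18.

(1/6, 5/9, 5/18)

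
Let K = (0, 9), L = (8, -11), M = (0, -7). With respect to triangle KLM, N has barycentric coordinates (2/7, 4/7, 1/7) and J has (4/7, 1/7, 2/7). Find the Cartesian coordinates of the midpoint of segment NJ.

Barycentric coordinates of the midpoint are the average: (3/7, 5/14, 3/14).
Converting: (3/7)·K + (5/14)·L + (3/14)·M = (20/7, -11/7).

(20/7, -11/7)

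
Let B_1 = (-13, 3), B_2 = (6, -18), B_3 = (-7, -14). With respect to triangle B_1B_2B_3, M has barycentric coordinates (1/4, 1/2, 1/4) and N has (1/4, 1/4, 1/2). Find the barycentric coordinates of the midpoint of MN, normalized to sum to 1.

Since both coordinate triples sum to 1, the midpoint's barycentrics are the componentwise average.
(1/4+1/4)/2 = 1/4; similarly 3/8 and 3/8.

(1/4, 3/8, 3/8)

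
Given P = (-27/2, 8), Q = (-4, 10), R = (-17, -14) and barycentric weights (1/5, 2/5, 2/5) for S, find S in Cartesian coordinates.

(-111/10, 0)

S = (1/5)·P + (2/5)·Q + (2/5)·R.
x-coordinate: (1/5)·(-27/2) + (2/5)·(-4) + (2/5)·(-17) = -111/10.
y-coordinate: (1/5)·8 + (2/5)·10 + (2/5)·(-14) = 0.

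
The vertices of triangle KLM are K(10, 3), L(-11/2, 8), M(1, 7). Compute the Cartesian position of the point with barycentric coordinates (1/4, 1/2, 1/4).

N = (1/4)·K + (1/2)·L + (1/4)·M.
x-coordinate: (1/4)·10 + (1/2)·(-11/2) + (1/4)·1 = 0.
y-coordinate: (1/4)·3 + (1/2)·8 + (1/4)·7 = 13/2.

(0, 13/2)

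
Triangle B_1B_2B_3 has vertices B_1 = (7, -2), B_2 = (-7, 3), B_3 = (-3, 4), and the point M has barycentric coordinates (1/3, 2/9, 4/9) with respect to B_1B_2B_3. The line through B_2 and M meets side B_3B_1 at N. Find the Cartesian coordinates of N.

(9/7, 10/7)

Line B_2M meets B_3B_1 where the B_2-coordinate vanishes; zeroing M's B_2-weight and renormalizing leaves B_3, B_1-weights 4/9 : 1/3 → (4/7, 3/7).
So N = (4/7)·B_3 + (3/7)·B_1 = (9/7, 10/7).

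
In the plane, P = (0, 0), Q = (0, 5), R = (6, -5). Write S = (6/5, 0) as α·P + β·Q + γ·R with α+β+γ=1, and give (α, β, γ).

Signed area of the reference triangle: [PQR] = ½·(0·(5−(-5)) + 0·(-5−0) + 6·(0−5)) = ½·(0 + 0 − 30) = -15.
[SQR] = ½·((6/5)·(5−(-5)) + 0·(-5−0) + 6·(0−5)) = ½·(12 + 0 − 30) = -9, so the P-coordinate is (-9)/(-15) = 3/5.
[PSR] = ½·(0·(0−(-5)) + (6/5)·(-5−0) + 6·(0−0)) = ½·(0 − 6 + 0) = -3, so the Q-coordinate is 1/5.
[PQS] = ½·(0·(5−0) + 0·(0−0) + (6/5)·(0−5)) = ½·(0 + 0 − 6) = -3, so the R-coordinate is 1/5.
Check: 3/5 + 1/5 + 1/5 = 1.

(3/5, 1/5, 1/5)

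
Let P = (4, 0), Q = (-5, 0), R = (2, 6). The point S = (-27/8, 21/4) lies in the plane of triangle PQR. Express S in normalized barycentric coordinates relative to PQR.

Signed area of the reference triangle: [PQR] = ½·(4·(0−6) + (-5)·(6−0) + 2·(0−0)) = ½·(-24 − 30 + 0) = -27.
[SQR] = ½·((-27/8)·(0−6) + (-5)·(6−(21/4)) + 2·(21/4−0)) = ½·(81/4 − 15/4 + 21/2) = 27/2, so the P-coordinate is (27/2)/(-27) = -1/2.
[PSR] = ½·(4·(21/4−6) + (-27/8)·(6−0) + 2·(0−(21/4))) = ½·(-3 − 81/4 − 21/2) = -135/8, so the Q-coordinate is 5/8.
[PQS] = ½·(4·(0−(21/4)) + (-5)·(21/4−0) + (-27/8)·(0−0)) = ½·(-21 − 105/4 + 0) = -189/8, so the R-coordinate is 7/8.
Check: -1/2 + 5/8 + 7/8 = 1.

(-1/2, 5/8, 7/8)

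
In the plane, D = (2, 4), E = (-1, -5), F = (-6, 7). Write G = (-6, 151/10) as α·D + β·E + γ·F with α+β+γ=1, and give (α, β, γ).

(1/2, -4/5, 13/10)

Signed area of the reference triangle: [DEF] = ½·(2·(-5−7) + (-1)·(7−4) + (-6)·(4−(-5))) = ½·(-24 − 3 − 54) = -81/2.
[GEF] = ½·((-6)·(-5−7) + (-1)·(7−(151/10)) + (-6)·(151/10−(-5))) = ½·(72 + 81/10 − 603/5) = -81/4, so the D-coordinate is (-81/4)/(-81/2) = 1/2.
[DGF] = ½·(2·(151/10−7) + (-6)·(7−4) + (-6)·(4−(151/10))) = ½·(81/5 − 18 + 333/5) = 162/5, so the E-coordinate is -4/5.
[DEG] = ½·(2·(-5−(151/10)) + (-1)·(151/10−4) + (-6)·(4−(-5))) = ½·(-201/5 − 111/10 − 54) = -1053/20, so the F-coordinate is 13/10.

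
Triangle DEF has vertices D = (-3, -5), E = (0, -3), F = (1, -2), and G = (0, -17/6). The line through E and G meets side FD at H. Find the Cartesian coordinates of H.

(0, -11/4)

Barycentric coordinates of G with respect to DEF: (1/6, 1/3, 1/2).
On side FD the E-coordinate is zero; dropping G's E-weight 1/3 and renormalizing the remaining 1/2 : 1/6 gives weights 3/4, 1/4 on F, D.
H = (3/4)·(1, -2) + (1/4)·(-3, -5) = (0, -11/4).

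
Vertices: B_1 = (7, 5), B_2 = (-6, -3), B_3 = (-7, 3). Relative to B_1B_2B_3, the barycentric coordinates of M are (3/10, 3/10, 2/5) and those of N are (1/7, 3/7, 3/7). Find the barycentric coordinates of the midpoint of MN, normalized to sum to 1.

Since both coordinate triples sum to 1, the midpoint's barycentrics are the componentwise average.
(3/10+1/7)/2 = 31/140; similarly 51/140 and 29/70.

(31/140, 51/140, 29/70)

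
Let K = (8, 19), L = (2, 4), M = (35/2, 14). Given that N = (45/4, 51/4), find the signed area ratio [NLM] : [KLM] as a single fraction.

[KLM] = ½·(8·(4−14) + 2·(14−19) + (35/2)·(19−4)) = ½·(-80 − 10 + 525/2) = 345/4.
[NLM] = ½·((45/4)·(4−14) + 2·(14−(51/4)) + (35/2)·(51/4−4)) = ½·(-225/2 + 5/2 + 1225/8) = 345/16, so the ratio is (345/16)/(345/4) = 1/4.

1/4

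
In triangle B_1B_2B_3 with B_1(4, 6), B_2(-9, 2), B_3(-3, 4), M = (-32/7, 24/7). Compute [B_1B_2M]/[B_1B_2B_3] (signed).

3/7

[B_1B_2B_3] = ½·(4·(2−4) + (-9)·(4−6) + (-3)·(6−2)) = ½·(-8 + 18 − 12) = -1.
[B_1B_2M] = ½·(4·(2−(24/7)) + (-9)·(24/7−6) + (-32/7)·(6−2)) = ½·(-40/7 + 162/7 − 128/7) = -3/7, so the ratio is (-3/7)/(-1) = 3/7.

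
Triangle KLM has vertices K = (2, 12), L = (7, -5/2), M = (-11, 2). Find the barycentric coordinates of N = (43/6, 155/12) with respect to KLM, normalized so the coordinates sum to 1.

(7/6, 1/6, -1/3)

Signed area of the reference triangle: [KLM] = ½·(2·(-5/2−2) + 7·(2−12) + (-11)·(12−(-5/2))) = ½·(-9 − 70 − 319/2) = -477/4.
[NLM] = ½·((43/6)·(-5/2−2) + 7·(2−(155/12)) + (-11)·(155/12−(-5/2))) = ½·(-129/4 − 917/12 − 2035/12) = -1113/8, so the K-coordinate is (-1113/8)/(-477/4) = 7/6.
[KNM] = ½·(2·(155/12−2) + (43/6)·(2−12) + (-11)·(12−(155/12))) = ½·(131/6 − 215/3 + 121/12) = -159/8, so the L-coordinate is 1/6.
[KLN] = ½·(2·(-5/2−(155/12)) + 7·(155/12−12) + (43/6)·(12−(-5/2))) = ½·(-185/6 + 77/12 + 1247/12) = 159/4, so the M-coordinate is -1/3.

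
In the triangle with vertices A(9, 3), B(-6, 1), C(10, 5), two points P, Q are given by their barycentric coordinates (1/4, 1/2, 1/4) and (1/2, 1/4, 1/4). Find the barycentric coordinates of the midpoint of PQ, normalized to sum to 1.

(3/8, 3/8, 1/4)

Since both coordinate triples sum to 1, the midpoint's barycentrics are the componentwise average.
(1/4+1/2)/2 = 3/8; similarly 3/8 and 1/4.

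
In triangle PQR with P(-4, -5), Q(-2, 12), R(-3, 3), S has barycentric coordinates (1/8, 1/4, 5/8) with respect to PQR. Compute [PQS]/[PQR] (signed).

5/8

The signed ratio [PQS]/[PQR] equals the barycentric coordinate of S at vertex R, which is 5/8.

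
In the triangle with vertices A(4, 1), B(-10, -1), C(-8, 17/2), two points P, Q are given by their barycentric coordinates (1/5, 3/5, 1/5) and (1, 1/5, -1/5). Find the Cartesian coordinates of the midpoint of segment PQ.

(-8/5, 1/5)

Barycentric coordinates of the midpoint are the average: (3/5, 2/5, 0).
Converting: (3/5)·A + (2/5)·B + 0·C = (-8/5, 1/5).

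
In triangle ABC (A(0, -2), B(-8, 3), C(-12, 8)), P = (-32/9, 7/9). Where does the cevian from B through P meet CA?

Barycentric coordinates of P with respect to ABC: (2/3, 1/9, 2/9).
On side CA the B-coordinate is zero; dropping P's B-weight 1/9 and renormalizing the remaining 2/9 : 2/3 gives weights 1/4, 3/4 on C, A.
Q = (1/4)·(-12, 8) + (3/4)·(0, -2) = (-3, 1/2).

(-3, 1/2)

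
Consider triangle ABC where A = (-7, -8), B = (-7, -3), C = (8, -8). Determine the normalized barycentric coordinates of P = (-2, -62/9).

Signed area of the reference triangle: [ABC] = ½·((-7)·(-3−(-8)) + (-7)·(-8−(-8)) + 8·(-8−(-3))) = ½·(-35 + 0 − 40) = -75/2.
[PBC] = ½·((-2)·(-3−(-8)) + (-7)·(-8−(-62/9)) + 8·(-62/9−(-3))) = ½·(-10 + 70/9 − 280/9) = -50/3, so the A-coordinate is (-50/3)/(-75/2) = 4/9.
[APC] = ½·((-7)·(-62/9−(-8)) + (-2)·(-8−(-8)) + 8·(-8−(-62/9))) = ½·(-70/9 + 0 − 80/9) = -25/3, so the B-coordinate is 2/9.
[ABP] = ½·((-7)·(-3−(-62/9)) + (-7)·(-62/9−(-8)) + (-2)·(-8−(-3))) = ½·(-245/9 − 70/9 + 10) = -25/2, so the C-coordinate is 1/3.
Check: 4/9 + 2/9 + 1/3 = 1.

(4/9, 2/9, 1/3)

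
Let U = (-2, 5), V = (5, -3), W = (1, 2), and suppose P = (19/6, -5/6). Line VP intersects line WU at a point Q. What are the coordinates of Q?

Barycentric coordinates of P with respect to UVW: (1/6, 2/3, 1/6).
On side WU the V-coordinate is zero; dropping P's V-weight 2/3 and renormalizing the remaining 1/6 : 1/6 gives weights 1/2, 1/2 on W, U.
Q = (1/2)·(1, 2) + (1/2)·(-2, 5) = (-1/2, 7/2).

(-1/2, 7/2)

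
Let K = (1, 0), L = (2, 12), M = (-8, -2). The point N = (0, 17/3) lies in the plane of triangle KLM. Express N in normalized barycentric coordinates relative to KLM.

Signed area of the reference triangle: [KLM] = ½·(1·(12−(-2)) + 2·(-2−0) + (-8)·(0−12)) = ½·(14 − 4 + 96) = 53.
[NLM] = ½·(0·(12−(-2)) + 2·(-2−(17/3)) + (-8)·(17/3−12)) = ½·(0 − 46/3 + 152/3) = 53/3, so the K-coordinate is (53/3)/53 = 1/3.
[KNM] = ½·(1·(17/3−(-2)) + 0·(-2−0) + (-8)·(0−(17/3))) = ½·(23/3 + 0 + 136/3) = 53/2, so the L-coordinate is 1/2.
[KLN] = ½·(1·(12−(17/3)) + 2·(17/3−0) + 0·(0−12)) = ½·(19/3 + 34/3 + 0) = 53/6, so the M-coordinate is 1/6.
Check: 1/3 + 1/2 + 1/6 = 1.

(1/3, 1/2, 1/6)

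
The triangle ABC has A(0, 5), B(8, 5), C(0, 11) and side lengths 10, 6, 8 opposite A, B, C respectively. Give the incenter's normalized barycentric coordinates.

The incenter has barycentric coordinates proportional to the opposite side lengths: (10 : 6 : 8).
Normalizing by 10+6+8 = 24 gives (5/12, 1/4, 1/3).

(5/12, 1/4, 1/3)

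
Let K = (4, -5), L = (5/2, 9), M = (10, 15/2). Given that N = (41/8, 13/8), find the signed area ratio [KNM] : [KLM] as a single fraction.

1/4

[KLM] = ½·(4·(9−(15/2)) + (5/2)·(15/2−(-5)) + 10·(-5−9)) = ½·(6 + 125/4 − 140) = -411/8.
[KNM] = ½·(4·(13/8−(15/2)) + (41/8)·(15/2−(-5)) + 10·(-5−(13/8))) = ½·(-47/2 + 1025/16 − 265/4) = -411/32, so the ratio is (-411/32)/(-411/8) = 1/4.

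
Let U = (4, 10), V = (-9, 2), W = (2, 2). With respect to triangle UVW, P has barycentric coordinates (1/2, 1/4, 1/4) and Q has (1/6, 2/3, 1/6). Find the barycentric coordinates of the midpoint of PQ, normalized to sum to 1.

(1/3, 11/24, 5/24)

Since both coordinate triples sum to 1, the midpoint's barycentrics are the componentwise average.
(1/2+1/6)/2 = 1/3; similarly 11/24 and 5/24.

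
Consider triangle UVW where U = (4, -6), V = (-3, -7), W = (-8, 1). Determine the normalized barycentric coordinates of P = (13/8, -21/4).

(3/4, 1/8, 1/8)

Signed area of the reference triangle: [UVW] = ½·(4·(-7−1) + (-3)·(1−(-6)) + (-8)·(-6−(-7))) = ½·(-32 − 21 − 8) = -61/2.
[PVW] = ½·((13/8)·(-7−1) + (-3)·(1−(-21/4)) + (-8)·(-21/4−(-7))) = ½·(-13 − 75/4 − 14) = -183/8, so the U-coordinate is (-183/8)/(-61/2) = 3/4.
[UPW] = ½·(4·(-21/4−1) + (13/8)·(1−(-6)) + (-8)·(-6−(-21/4))) = ½·(-25 + 91/8 + 6) = -61/16, so the V-coordinate is 1/8.
[UVP] = ½·(4·(-7−(-21/4)) + (-3)·(-21/4−(-6)) + (13/8)·(-6−(-7))) = ½·(-7 − 9/4 + 13/8) = -61/16, so the W-coordinate is 1/8.
Check: 3/4 + 1/8 + 1/8 = 1.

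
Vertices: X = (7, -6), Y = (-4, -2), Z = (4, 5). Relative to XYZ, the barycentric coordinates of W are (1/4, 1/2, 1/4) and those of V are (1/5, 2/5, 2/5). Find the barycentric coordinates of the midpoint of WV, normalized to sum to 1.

Since both coordinate triples sum to 1, the midpoint's barycentrics are the componentwise average.
(1/4+1/5)/2 = 9/40; similarly 9/20 and 13/40.

(9/40, 9/20, 13/40)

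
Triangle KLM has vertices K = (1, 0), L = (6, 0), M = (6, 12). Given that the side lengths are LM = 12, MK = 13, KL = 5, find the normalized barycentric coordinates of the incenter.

The incenter has barycentric coordinates proportional to the opposite side lengths: (12 : 13 : 5).
Normalizing by 12+13+5 = 30 gives (2/5, 13/30, 1/6).

(2/5, 13/30, 1/6)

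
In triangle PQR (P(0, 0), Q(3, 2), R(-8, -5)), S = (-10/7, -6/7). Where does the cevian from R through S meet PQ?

(6/5, 4/5)

Barycentric coordinates of S with respect to PQR: (3/7, 2/7, 2/7).
On side PQ the R-coordinate is zero; dropping S's R-weight 2/7 and renormalizing the remaining 3/7 : 2/7 gives weights 3/5, 2/5 on P, Q.
T = (3/5)·(0, 0) + (2/5)·(3, 2) = (6/5, 4/5).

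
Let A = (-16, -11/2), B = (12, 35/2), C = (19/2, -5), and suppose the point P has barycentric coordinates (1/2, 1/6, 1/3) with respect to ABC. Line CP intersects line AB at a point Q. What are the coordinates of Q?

Line CP meets AB where the C-coordinate vanishes; zeroing P's C-weight and renormalizing leaves A, B-weights 1/2 : 1/6 → (3/4, 1/4).
So Q = (3/4)·A + (1/4)·B = (-9, 1/4).

(-9, 1/4)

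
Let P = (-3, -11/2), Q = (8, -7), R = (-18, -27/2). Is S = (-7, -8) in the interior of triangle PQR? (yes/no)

Barycentric coordinates of S: (11/17, 11/221, 67/221).
The three coordinates are positive, positive, positive; a point is interior exactly when all three are positive.

yes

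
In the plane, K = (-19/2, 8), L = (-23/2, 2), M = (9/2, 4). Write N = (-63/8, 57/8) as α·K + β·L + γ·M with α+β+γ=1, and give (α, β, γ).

Signed area of the reference triangle: [KLM] = ½·((-19/2)·(2−4) + (-23/2)·(4−8) + (9/2)·(8−2)) = ½·(19 + 46 + 27) = 46.
[NLM] = ½·((-63/8)·(2−4) + (-23/2)·(4−(57/8)) + (9/2)·(57/8−2)) = ½·(63/4 + 575/16 + 369/16) = 299/8, so the K-coordinate is (299/8)/46 = 13/16.
[KNM] = ½·((-19/2)·(57/8−4) + (-63/8)·(4−8) + (9/2)·(8−(57/8))) = ½·(-475/16 + 63/2 + 63/16) = 23/8, so the L-coordinate is 1/16.
[KLN] = ½·((-19/2)·(2−(57/8)) + (-23/2)·(57/8−8) + (-63/8)·(8−2)) = ½·(779/16 + 161/16 − 189/4) = 23/4, so the M-coordinate is 1/8.

(13/16, 1/16, 1/8)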